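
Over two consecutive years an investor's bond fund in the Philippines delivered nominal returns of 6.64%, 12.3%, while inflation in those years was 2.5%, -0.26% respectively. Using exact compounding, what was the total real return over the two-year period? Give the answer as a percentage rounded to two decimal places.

17.14%

Compound the nominal returns: 1.0664 × 1.1230 = 1.197567.
Compound inflation: 1.0250 × 0.9974 = 1.022335.
Deflate: 1.197567 / 1.022335 = 1.171404.
Total real return = 1.171404 − 1 → 17.14%.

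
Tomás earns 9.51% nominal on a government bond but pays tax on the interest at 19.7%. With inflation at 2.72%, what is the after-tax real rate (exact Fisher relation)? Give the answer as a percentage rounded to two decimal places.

After-tax nominal return = 9.51% × (1 − 0.197) = 7.63653%.
1 + r = 1.0763653 / 1.02720 = 1.047863
After-tax real rate = 1.047863 − 1 → 4.79%.

4.79%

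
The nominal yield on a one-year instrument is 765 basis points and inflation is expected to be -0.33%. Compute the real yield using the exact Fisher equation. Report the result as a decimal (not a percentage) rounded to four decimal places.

By the Fisher identity, 1 + r = (1 + i)/(1 + π).
1 + r = 1.07650 / 0.99670 = 1.080064
r = 1.080064 − 1 = 8.0064%, i.e. 0.0801.

0.0801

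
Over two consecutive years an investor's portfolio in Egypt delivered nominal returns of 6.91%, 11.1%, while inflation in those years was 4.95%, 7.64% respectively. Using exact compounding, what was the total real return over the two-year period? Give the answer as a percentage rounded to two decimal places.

Nominal growth factor = 1.0691 × 1.1110 = 1.187770
Price-level growth factor = 1.0495 × 1.0764 = 1.129682
Real growth factor = 1.187770 / 1.129682 = 1.051420
Total real return = 1.051420 − 1 → 5.14%.

5.14%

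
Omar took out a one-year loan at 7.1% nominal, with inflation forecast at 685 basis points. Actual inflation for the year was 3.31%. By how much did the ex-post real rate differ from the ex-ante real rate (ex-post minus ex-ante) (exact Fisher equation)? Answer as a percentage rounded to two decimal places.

3.43%

Ex-ante: (1 + 0.0710)/(1 + 0.0685) − 1 = 0.2340%
Ex-post: (1 + 0.0710)/(1 + 0.0331) − 1 = 3.6686%
Difference (ex-post − ex-ante) = 3.4346% → 3.43%.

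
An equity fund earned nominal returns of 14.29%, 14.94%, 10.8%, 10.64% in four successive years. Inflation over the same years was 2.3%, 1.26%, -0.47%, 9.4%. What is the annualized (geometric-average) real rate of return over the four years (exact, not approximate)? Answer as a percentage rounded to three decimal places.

Compound the nominal returns: 1.1429 × 1.1494 × 1.1080 × 1.1064 = 1.61039107.
Compound inflation: 1.0230 × 1.0126 × 0.9953 × 1.0940 = 1.12793710.
Deflate: 1.61039107 / 1.12793710 = 1.42773127.
Annualized real rate = 1.42773127^(1/4) − 1 = 9.3104% → 9.310%.

9.310%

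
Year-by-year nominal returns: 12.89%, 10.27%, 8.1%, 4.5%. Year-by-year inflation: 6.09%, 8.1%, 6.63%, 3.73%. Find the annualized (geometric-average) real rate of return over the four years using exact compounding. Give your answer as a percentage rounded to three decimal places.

2.611%

Compound the nominal returns: 1.1289 × 1.1027 × 1.0810 × 1.0450 = 1.40622506.
Compound inflation: 1.0609 × 1.0810 × 1.0663 × 1.0373 = 1.26848089.
Deflate: 1.40622506 / 1.26848089 = 1.10858986.
Annualized real rate = 1.10858986^(1/4) − 1 = 2.6107% → 2.611%.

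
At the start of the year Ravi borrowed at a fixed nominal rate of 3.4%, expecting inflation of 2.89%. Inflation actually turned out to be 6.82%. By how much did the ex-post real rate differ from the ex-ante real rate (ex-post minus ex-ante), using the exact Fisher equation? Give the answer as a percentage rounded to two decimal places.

Ex-ante: (1 + 0.0340)/(1 + 0.0289) − 1 = 0.4957%
Ex-post: (1 + 0.0340)/(1 + 0.0682) − 1 = -3.2016%
Difference (ex-post − ex-ante) = -3.6973% → -3.70%.

-3.70%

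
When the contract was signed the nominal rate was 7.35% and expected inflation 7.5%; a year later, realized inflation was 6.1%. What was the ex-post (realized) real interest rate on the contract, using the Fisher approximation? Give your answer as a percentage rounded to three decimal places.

Ex-post: 7.35% − 6.1% = 1.250%
So the realized real rate is 1.250%.

1.250%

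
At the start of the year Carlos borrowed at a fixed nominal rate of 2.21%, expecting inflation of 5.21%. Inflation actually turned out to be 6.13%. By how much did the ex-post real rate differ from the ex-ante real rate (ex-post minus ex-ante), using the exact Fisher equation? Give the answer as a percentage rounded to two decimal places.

-0.84%

Ex-ante: (1 + 0.0221)/(1 + 0.0521) − 1 = -2.8514%
Ex-post: (1 + 0.0221)/(1 + 0.0613) − 1 = -3.6936%
Difference (ex-post − ex-ante) = -0.8421% → -0.84%.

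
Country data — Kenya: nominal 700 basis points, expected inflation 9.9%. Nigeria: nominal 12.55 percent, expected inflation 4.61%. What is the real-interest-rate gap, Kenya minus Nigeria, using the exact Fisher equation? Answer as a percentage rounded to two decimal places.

-10.23%

Kenya: (1 + 0.0700)/(1 + 0.0990) − 1 = -2.6388%
Nigeria: (1 + 0.1255)/(1 + 0.0461) − 1 = 7.5901%
Differential = -2.6388% − 7.5901% = -10.2289% → -10.23%.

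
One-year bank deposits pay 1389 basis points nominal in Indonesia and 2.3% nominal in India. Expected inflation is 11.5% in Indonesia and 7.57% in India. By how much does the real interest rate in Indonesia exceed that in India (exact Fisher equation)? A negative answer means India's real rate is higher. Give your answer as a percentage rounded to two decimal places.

Indonesia: (1 + 0.1389)/(1 + 0.1150) − 1 = 2.1435%
India: (1 + 0.0230)/(1 + 0.0757) − 1 = -4.8991%
Differential = 2.1435% − (-4.8991%) = 7.0426% → 7.04%.

7.04%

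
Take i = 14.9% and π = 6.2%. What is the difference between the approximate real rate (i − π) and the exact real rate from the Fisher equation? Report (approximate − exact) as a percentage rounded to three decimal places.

Approximate: r ≈ 14.900% − 6.200% = 8.7000%
Exact: (1 + 0.1490)/(1 + 0.0620) − 1 = 8.1921%
Error = 8.7000% − 8.1921% = 0.5079% → 0.508%.

0.508%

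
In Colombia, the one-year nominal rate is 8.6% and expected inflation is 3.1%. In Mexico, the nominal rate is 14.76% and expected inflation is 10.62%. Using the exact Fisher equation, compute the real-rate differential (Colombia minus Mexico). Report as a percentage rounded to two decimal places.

Colombia: (1 + 0.0860)/(1 + 0.0310) − 1 = 5.3346%
Mexico: (1 + 0.1476)/(1 + 0.1062) − 1 = 3.7425%
Differential = 5.3346% − 3.7425% = 1.5921% → 1.59%.

1.59%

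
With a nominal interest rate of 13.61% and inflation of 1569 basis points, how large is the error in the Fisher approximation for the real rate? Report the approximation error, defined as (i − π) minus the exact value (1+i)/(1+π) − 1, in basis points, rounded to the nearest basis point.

-28 basis points

Approximate: r ≈ 13.610% − 15.690% = -2.0800%
Exact: (1 + 0.1361)/(1 + 0.1569) − 1 = -1.7979%
Error = -2.0800% − (-1.7979%) = -0.2821% → -28 basis points.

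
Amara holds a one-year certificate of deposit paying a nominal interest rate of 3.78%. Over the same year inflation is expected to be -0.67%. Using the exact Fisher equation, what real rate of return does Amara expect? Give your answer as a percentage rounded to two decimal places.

4.48%

By the Fisher equation, 1 + r = (1 + i)/(1 + π).
1 + r = 1.03780 / 0.99330 = 1.044800
r = 1.044800 − 1 = 4.4800%, i.e. 4.48%.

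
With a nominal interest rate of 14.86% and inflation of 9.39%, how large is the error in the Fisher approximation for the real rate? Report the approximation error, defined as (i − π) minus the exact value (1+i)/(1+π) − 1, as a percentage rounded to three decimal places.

Approximate: r ≈ 14.860% − 9.390% = 5.4700%
Exact: (1 + 0.1486)/(1 + 0.0939) − 1 = 5.00046%
Error = 5.4700% − 5.00046% = 0.46954% → 0.470%.

0.470%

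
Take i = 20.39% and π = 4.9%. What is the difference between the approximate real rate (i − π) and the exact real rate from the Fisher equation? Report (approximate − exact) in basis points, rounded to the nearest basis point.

72 basis points

Approximate: r ≈ 20.390% − 4.900% = 15.4900%
Exact: (1 + 0.2039)/(1 + 0.0490) − 1 = 14.7664%
Error = 15.4900% − 14.7664% = 0.7236% → 72 basis points.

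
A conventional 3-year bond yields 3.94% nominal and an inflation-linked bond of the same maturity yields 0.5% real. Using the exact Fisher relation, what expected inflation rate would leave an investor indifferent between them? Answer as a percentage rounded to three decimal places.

3.423%

(1 + π) = (1 + i)/(1 + r) = 1.03940 / 1.00500 = 1.034229
Break-even inflation = 1.034229 − 1 → 3.423%.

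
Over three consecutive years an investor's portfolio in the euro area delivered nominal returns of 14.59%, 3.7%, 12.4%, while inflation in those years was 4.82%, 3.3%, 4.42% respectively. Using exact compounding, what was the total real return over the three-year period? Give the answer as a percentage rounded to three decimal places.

18.131%

Nominal growth factor = 1.1459 × 1.0370 × 1.1240 = 1.335647
Price-level growth factor = 1.0482 × 1.0330 × 1.0442 = 1.130650
Real growth factor = 1.335647 / 1.130650 = 1.181309
Total real return = 1.181309 − 1 → 18.131%.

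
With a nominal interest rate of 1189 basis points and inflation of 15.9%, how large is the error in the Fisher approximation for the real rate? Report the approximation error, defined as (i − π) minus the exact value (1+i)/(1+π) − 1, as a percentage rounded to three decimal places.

-0.550%

Approximate: r ≈ 11.890% − 15.900% = -4.0100%
Exact: (1 + 0.1189)/(1 + 0.1590) − 1 = -3.4599%
Error = -4.0100% − (-3.4599%) = -0.5501% → -0.550%.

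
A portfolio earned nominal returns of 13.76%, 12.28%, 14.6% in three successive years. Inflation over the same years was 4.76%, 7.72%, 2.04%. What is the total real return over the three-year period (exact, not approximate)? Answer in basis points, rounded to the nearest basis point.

Nominal growth factor = 1.1376 × 1.1228 × 1.1460 = 1.463783
Price-level growth factor = 1.0476 × 1.0772 × 1.0204 = 1.151496
Real growth factor = 1.463783 / 1.151496 = 1.271201
Total real return = 1.271201 − 1 → 2712 basis points.

2712 basis points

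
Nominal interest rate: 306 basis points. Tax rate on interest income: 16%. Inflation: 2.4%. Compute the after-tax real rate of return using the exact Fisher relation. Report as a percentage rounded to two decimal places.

After-tax nominal return = 3.06% × (1 − 0.16) = 2.5704%.
1 + r = 1.025704 / 1.02400 = 1.001664
After-tax real rate = 1.001664 − 1 → 0.17%.

0.17%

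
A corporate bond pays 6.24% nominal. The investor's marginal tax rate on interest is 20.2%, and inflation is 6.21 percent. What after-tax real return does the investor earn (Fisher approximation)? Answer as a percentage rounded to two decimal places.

-1.23%

After-tax nominal return = 6.24% × (1 − 0.202) = 4.97952%.
r ≈ 4.97952% − 6.21% → -1.23%.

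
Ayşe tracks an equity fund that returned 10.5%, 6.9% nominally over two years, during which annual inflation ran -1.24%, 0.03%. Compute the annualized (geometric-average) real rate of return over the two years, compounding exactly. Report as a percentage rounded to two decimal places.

Compound the nominal returns: 1.1050 × 1.0690 = 1.18124500.
Compound inflation: 0.9876 × 1.0003 = 0.98789628.
Deflate: 1.18124500 / 0.98789628 = 1.19571763.
Annualized real rate = 1.19571763^(1/2) − 1 = 9.3489% → 9.35%.

9.35%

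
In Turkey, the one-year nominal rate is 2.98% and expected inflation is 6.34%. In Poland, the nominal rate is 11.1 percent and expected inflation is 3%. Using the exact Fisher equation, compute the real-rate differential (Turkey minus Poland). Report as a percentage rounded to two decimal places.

-11.02%

Turkey: (1 + 0.0298)/(1 + 0.0634) − 1 = -3.1597%
Poland: (1 + 0.1110)/(1 + 0.0300) − 1 = 7.8641%
Differential = -3.1597% − 7.8641% = -11.0238% → -11.02%.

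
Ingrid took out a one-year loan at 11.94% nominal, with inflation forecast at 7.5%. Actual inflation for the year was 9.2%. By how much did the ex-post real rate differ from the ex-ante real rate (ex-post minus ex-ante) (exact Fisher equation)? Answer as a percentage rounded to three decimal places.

-1.621%

Ex-ante: (1 + 0.1194)/(1 + 0.0750) − 1 = 4.1302%
Ex-post: (1 + 0.1194)/(1 + 0.0920) − 1 = 2.5092%
Difference (ex-post − ex-ante) = -1.6211% → -1.621%.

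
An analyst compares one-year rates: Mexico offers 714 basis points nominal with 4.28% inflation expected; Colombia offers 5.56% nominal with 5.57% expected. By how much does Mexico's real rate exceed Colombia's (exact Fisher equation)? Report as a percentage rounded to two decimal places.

2.75%

Mexico: (1 + 0.0714)/(1 + 0.0428) − 1 = 2.7426%
Colombia: (1 + 0.0556)/(1 + 0.0557) − 1 = -0.0095%
Differential = 2.7426% − (-0.0095%) = 2.7521% → 2.75%.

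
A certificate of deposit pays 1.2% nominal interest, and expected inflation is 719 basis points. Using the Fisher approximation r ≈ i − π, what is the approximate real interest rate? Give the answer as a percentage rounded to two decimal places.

-5.99%

r ≈ i − π = 1.2% − 7.19% = -5.99%.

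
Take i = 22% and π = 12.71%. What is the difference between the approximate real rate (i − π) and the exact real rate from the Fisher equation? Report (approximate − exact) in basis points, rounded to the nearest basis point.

105 basis points

Approximate: r ≈ 22.000% − 12.710% = 9.2900%
Exact: (1 + 0.2200)/(1 + 0.1271) − 1 = 8.2424%
Error = 9.2900% − 8.2424% = 1.0476% → 105 basis points.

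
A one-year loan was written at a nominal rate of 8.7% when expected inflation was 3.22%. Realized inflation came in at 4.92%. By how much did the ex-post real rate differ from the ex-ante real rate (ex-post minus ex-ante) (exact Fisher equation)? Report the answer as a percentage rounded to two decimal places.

Ex-ante: (1 + 0.0870)/(1 + 0.0322) − 1 = 5.3090%
Ex-post: (1 + 0.0870)/(1 + 0.0492) − 1 = 3.6027%
Difference (ex-post − ex-ante) = -1.7063% → -1.71%.

-1.71%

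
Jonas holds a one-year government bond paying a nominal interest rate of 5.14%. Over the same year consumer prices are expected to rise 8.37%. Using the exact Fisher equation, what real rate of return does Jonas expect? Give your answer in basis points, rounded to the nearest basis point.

By the Fisher equation, 1 + r = (1 + i)/(1 + π).
1 + r = 1.05140 / 1.08370 = 0.970195
r = 0.970195 − 1 = -2.9805%, i.e. -298 basis points.

-298 basis points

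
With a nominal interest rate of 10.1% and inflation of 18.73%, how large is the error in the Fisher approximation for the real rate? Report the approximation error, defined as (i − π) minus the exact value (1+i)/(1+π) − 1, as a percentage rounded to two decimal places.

-1.36%

Approximate: r ≈ 10.100% − 18.730% = -8.6300%
Exact: (1 + 0.1010)/(1 + 0.1873) − 1 = -7.2686%
Error = -8.6300% − (-7.2686%) = -1.3614% → -1.36%.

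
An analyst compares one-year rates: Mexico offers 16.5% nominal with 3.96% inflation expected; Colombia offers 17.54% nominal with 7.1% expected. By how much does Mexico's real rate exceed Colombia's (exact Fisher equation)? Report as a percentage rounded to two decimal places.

2.31%

Mexico: (1 + 0.1650)/(1 + 0.0396) − 1 = 12.0623%
Colombia: (1 + 0.1754)/(1 + 0.0710) − 1 = 9.7479%
Differential = 12.0623% − 9.7479% = 2.3144% → 2.31%.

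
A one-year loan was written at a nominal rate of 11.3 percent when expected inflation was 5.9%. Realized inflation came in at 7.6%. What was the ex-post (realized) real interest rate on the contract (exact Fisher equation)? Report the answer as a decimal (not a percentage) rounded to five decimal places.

Ex-post: (1 + 0.1130)/(1 + 0.0760) − 1 = 3.4387%
So the realized real rate is 0.03439.

0.03439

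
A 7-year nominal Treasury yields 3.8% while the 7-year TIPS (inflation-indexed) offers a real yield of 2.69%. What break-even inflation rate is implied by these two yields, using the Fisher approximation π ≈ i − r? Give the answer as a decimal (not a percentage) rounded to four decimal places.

0.0111

π ≈ i − r = 3.8% − 2.69% → 0.0111.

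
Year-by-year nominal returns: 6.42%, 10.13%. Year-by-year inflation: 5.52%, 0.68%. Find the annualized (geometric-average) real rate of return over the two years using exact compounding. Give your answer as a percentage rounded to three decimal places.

5.033%

Nominal growth factor = 1.0642 × 1.1013 = 1.17200346
Price-level growth factor = 1.0552 × 1.0068 = 1.06237536
Real growth factor = 1.17200346 / 1.06237536 = 1.10319149
Annualized real rate = 1.10319149^(1/2) − 1 = 5.0329% → 5.033%.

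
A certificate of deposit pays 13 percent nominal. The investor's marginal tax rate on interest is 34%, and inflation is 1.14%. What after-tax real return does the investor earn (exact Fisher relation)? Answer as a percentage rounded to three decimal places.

After-tax nominal return = 13% × (1 − 0.34) = 8.5800%.
1 + r = 1.08580 / 1.01140 = 1.073561
After-tax real rate = 1.073561 − 1 → 7.356%.

7.356%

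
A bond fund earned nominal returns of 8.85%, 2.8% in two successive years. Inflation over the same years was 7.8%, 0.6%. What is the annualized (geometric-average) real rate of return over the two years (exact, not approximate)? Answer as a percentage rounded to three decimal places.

Nominal growth factor = 1.0885 × 1.0280 = 1.11897800
Price-level growth factor = 1.0780 × 1.0060 = 1.08446800
Real growth factor = 1.11897800 / 1.08446800 = 1.03182205
Annualized real rate = 1.03182205^(1/2) − 1 = 1.5786% → 1.579%.

1.579%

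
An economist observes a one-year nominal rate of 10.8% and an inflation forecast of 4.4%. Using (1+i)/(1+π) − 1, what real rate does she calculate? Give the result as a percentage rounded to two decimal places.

1 + r = 1.10800 / 1.04400 = 1.061303
r = 1.061303 − 1 = 6.1303%, i.e. 6.13%.

6.13%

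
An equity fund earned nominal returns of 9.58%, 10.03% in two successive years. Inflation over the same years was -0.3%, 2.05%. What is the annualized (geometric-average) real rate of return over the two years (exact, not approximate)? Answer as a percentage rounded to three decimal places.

8.860%

Compound the nominal returns: 1.0958 × 1.1003 = 1.20570874.
Compound inflation: 0.9970 × 1.0205 = 1.01743850.
Deflate: 1.20570874 / 1.01743850 = 1.18504336.
Annualized real rate = 1.18504336^(1/2) − 1 = 8.8597% → 8.860%.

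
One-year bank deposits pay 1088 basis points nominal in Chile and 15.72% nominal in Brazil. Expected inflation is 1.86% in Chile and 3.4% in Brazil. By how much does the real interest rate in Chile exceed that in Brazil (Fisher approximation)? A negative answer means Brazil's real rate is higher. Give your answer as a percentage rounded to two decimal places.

-3.30%

Chile: 10.88% − 1.86% = 9.020%
Brazil: 15.72% − 3.4% = 12.320%
Differential = -3.300% → -3.30%.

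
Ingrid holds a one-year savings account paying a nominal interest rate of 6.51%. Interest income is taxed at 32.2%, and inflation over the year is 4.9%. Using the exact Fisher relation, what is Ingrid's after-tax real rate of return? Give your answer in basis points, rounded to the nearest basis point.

-46 basis points

After-tax nominal return = 6.51% × (1 − 0.322) = 4.41378%.
1 + r = 1.0441378 / 1.04900 = 0.995365
After-tax real rate = 0.995365 − 1 → -46 basis points.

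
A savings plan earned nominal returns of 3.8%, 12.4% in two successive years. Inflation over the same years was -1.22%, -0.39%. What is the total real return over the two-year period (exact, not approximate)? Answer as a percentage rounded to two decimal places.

18.57%

Nominal growth factor = 1.0380 × 1.1240 = 1.166712
Price-level growth factor = 0.9878 × 0.9961 = 0.983948
Real growth factor = 1.166712 / 0.983948 = 1.185746
Total real return = 1.185746 − 1 → 18.57%.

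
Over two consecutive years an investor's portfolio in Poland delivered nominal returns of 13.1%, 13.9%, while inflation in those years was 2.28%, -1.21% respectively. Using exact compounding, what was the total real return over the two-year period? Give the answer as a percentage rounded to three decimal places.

Nominal growth factor = 1.1310 × 1.1390 = 1.288209
Price-level growth factor = 1.0228 × 0.9879 = 1.010424
Real growth factor = 1.288209 / 1.010424 = 1.274919
Total real return = 1.274919 − 1 → 27.492%.

27.492%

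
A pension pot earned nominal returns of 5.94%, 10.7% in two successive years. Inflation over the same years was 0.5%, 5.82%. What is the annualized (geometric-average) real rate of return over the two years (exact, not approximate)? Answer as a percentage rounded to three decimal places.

5.012%

Compound the nominal returns: 1.0594 × 1.1070 = 1.172755800.
Compound inflation: 1.0050 × 1.0582 = 1.063491000.
Deflate: 1.172755800 / 1.063491000 = 1.102741631.
Annualized real rate = 1.102741631^(1/2) − 1 = 5.01151% → 5.012%.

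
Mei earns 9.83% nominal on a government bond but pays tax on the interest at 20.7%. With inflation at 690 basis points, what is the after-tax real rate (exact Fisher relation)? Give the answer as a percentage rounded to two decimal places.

0.84%

After-tax nominal return = 9.83% × (1 − 0.207) = 7.79519%.
1 + r = 1.0779519 / 1.06900 = 1.008374
After-tax real rate = 1.008374 − 1 → 0.84%.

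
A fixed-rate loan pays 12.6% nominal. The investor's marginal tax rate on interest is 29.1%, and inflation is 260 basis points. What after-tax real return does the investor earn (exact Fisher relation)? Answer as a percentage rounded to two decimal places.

6.17%

After-tax nominal return = 12.6% × (1 − 0.291) = 8.9334%.
1 + r = 1.089334 / 1.02600 = 1.061729
After-tax real rate = 1.061729 − 1 → 6.17%.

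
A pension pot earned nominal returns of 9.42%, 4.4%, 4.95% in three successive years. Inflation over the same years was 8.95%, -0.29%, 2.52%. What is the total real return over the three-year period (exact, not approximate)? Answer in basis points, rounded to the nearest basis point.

Compound the nominal returns: 1.0942 × 1.0440 × 1.0495 = 1.198891.
Compound inflation: 1.0895 × 0.9971 × 1.0252 = 1.113716.
Deflate: 1.198891 / 1.113716 = 1.076478.
Total real return = 1.076478 − 1 → 765 basis points.

765 basis points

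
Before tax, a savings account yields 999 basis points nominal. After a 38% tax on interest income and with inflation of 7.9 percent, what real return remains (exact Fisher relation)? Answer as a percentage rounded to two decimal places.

After-tax nominal return = 9.99% × (1 − 0.38) = 6.1938%.
1 + r = 1.061938 / 1.07900 = 0.984187
After-tax real rate = 0.984187 − 1 → -1.58%.

-1.58%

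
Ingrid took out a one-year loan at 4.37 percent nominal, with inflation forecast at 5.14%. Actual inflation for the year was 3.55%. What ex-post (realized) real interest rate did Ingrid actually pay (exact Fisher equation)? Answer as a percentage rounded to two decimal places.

0.79%

Ex-post: (1 + 0.0437)/(1 + 0.0355) − 1 = 0.7919%
So the realized real rate is 0.79%.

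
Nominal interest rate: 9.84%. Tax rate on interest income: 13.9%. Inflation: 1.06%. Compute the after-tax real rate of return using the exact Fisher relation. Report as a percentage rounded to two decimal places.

7.33%

After-tax nominal return = 9.84% × (1 − 0.139) = 8.47224%.
1 + r = 1.0847224 / 1.01060 = 1.073345
After-tax real rate = 1.073345 − 1 → 7.33%.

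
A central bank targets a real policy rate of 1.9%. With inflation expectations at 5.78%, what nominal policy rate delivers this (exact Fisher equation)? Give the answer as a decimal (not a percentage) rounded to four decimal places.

0.0779

(1 + i) = (1 + r)(1 + π) = 1.01900 × 1.05780 = 1.0778982
i = 1.0778982 − 1, so the required nominal rate is 0.0779.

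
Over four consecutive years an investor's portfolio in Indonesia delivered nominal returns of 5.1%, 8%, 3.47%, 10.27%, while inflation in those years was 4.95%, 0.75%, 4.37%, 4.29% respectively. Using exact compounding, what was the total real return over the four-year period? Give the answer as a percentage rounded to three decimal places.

12.526%

Compound the nominal returns: 1.0510 × 1.0800 × 1.0347 × 1.1027 = 1.295085.
Compound inflation: 1.0495 × 1.0075 × 1.0437 × 1.0429 = 1.150922.
Deflate: 1.295085 / 1.150922 = 1.125259.
Total real return = 1.125259 − 1 → 12.526%.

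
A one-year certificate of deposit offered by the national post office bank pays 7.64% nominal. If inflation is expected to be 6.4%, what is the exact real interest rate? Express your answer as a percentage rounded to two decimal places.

By the Fisher relation, 1 + r = (1 + i)/(1 + π).
1 + r = 1.07640 / 1.06400 = 1.011654
r = 1.011654 − 1 = 1.1654%, i.e. 1.17%.

1.17%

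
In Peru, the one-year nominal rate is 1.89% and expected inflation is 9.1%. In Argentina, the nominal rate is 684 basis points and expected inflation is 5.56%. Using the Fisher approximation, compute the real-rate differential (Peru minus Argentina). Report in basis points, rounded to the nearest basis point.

-849 basis points

Peru: 1.89% − 9.1% = -7.210%
Argentina: 6.84% − 5.56% = 1.280%
Differential = -8.490% → -849 basis points.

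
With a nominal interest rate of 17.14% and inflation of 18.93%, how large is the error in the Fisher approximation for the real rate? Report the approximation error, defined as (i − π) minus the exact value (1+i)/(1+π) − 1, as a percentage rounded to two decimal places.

Approximate: r ≈ 17.140% − 18.930% = -1.7900%
Exact: (1 + 0.1714)/(1 + 0.1893) − 1 = -1.5051%
Error = -1.7900% − (-1.5051%) = -0.2849% → -0.28%.

-0.28%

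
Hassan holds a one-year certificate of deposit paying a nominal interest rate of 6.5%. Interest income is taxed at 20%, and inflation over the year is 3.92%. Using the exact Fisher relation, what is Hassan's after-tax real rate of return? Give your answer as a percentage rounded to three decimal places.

1.232%

After-tax nominal return = 6.5% × (1 − 0.2) = 5.2000%.
1 + r = 1.05200 / 1.03920 = 1.012317
After-tax real rate = 1.012317 − 1 → 1.232%.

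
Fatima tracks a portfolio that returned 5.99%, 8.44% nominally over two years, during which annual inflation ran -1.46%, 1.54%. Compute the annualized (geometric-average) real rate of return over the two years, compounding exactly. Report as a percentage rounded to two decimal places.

7.18%

Compound the nominal returns: 1.0599 × 1.0844 = 1.14935556.
Compound inflation: 0.9854 × 1.0154 = 1.00057516.
Deflate: 1.14935556 / 1.00057516 = 1.14869488.
Annualized real rate = 1.14869488^(1/2) − 1 = 7.1772% → 7.18%.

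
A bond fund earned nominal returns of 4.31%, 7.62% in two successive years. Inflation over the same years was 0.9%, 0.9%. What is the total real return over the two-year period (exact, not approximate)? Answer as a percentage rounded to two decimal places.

Compound the nominal returns: 1.0431 × 1.0762 = 1.122584.
Compound inflation: 1.0090 × 1.0090 = 1.018081.
Deflate: 1.122584 / 1.018081 = 1.102647.
Total real return = 1.102647 − 1 → 10.26%.

10.26%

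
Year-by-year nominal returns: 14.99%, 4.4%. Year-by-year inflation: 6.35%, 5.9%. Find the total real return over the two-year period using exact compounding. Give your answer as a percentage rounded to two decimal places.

Compound the nominal returns: 1.1499 × 1.0440 = 1.200496.
Compound inflation: 1.0635 × 1.0590 = 1.126247.
Deflate: 1.200496 / 1.126247 = 1.065926.
Total real return = 1.065926 − 1 → 6.59%.

6.59%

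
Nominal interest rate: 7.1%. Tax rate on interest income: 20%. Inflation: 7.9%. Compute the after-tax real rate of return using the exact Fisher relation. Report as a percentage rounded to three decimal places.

After-tax nominal return = 7.1% × (1 − 0.2) = 5.6800%.
1 + r = 1.05680 / 1.07900 = 0.9794254
After-tax real rate = 0.9794254 − 1 → -2.057%.

-2.057%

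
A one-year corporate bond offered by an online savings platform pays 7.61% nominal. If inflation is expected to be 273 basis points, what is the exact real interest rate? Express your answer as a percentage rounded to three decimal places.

By the Fisher equation, 1 + r = (1 + i)/(1 + π).
1 + r = 1.07610 / 1.02730 = 1.047503
r = 1.047503 − 1 = 4.7503%, i.e. 4.750%.

4.750%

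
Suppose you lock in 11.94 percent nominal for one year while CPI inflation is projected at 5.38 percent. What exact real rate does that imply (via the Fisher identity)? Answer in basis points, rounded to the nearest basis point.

1 + r = 1.11940 / 1.05380 = 1.062251
r = 1.062251 − 1 = 6.2251%, i.e. 623 basis points.

623 basis points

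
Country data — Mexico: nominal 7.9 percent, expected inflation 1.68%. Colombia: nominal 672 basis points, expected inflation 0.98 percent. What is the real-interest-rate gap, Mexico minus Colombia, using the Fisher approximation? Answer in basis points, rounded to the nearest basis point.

48 basis points

Mexico: 7.9% − 1.68% = 6.220%
Colombia: 6.72% − 0.98% = 5.740%
Differential = 0.480% → 48 basis points.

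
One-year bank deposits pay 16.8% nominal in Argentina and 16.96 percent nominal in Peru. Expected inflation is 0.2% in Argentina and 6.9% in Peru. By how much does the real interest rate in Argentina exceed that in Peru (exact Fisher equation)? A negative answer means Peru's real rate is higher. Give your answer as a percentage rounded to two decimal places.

Argentina: (1 + 0.1680)/(1 + 0.0020) − 1 = 16.5669%
Peru: (1 + 0.1696)/(1 + 0.0690) − 1 = 9.4107%
Differential = 16.5669% − 9.4107% = 7.1562% → 7.16%.

7.16%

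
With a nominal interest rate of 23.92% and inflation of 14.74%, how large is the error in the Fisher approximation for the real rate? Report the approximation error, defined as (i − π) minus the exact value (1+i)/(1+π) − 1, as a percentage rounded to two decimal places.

Approximate: r ≈ 23.920% − 14.740% = 9.1800%
Exact: (1 + 0.2392)/(1 + 0.1474) − 1 = 8.0007%
Error = 9.1800% − 8.0007% = 1.1793% → 1.18%.

1.18%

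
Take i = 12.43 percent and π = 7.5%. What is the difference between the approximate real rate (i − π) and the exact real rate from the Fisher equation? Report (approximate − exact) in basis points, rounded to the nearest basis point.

Approximate: r ≈ 12.430% − 7.500% = 4.9300%
Exact: (1 + 0.1243)/(1 + 0.0750) − 1 = 4.5860%
Error = 4.9300% − 4.5860% = 0.3440% → 34 basis points.

34 basis points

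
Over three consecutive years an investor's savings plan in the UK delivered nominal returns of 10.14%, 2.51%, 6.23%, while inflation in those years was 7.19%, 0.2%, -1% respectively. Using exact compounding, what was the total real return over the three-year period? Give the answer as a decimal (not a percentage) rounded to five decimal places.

0.12798

Compound the nominal returns: 1.1014 × 1.0251 × 1.0623 = 1.199385.
Compound inflation: 1.0719 × 1.0020 × 0.9900 = 1.063303.
Deflate: 1.199385 / 1.063303 = 1.127980.
Total real return = 1.127980 − 1 → 0.12798.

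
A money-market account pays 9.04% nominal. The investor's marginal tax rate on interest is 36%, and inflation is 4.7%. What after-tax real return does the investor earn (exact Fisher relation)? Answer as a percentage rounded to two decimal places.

After-tax nominal return = 9.04% × (1 − 0.36) = 5.7856%.
1 + r = 1.057856 / 1.04700 = 1.010369
After-tax real rate = 1.010369 − 1 → 1.04%.

1.04%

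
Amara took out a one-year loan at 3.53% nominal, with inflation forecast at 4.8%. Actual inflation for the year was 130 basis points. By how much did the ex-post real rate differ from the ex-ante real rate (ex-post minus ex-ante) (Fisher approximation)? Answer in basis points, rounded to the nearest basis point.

Ex-ante: 3.53% − 4.8% = -1.270%
Ex-post: 3.53% − 1.3% = 2.230%
Difference (ex-post − ex-ante) = 3.5000% → 350 basis points.

350 basis points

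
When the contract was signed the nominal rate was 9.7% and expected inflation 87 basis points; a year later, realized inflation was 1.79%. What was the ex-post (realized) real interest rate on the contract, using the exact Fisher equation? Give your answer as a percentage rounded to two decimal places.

Ex-post: (1 + 0.0970)/(1 + 0.0179) − 1 = 7.7709%
So the realized real rate is 7.77%.

7.77%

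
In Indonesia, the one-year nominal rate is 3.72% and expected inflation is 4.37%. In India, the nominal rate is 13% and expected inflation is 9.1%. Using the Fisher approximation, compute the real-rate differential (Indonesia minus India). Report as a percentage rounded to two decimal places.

Indonesia: 3.72% − 4.37% = -0.650%
India: 13% − 9.1% = 3.900%
Differential = -4.550% → -4.55%.

-4.55%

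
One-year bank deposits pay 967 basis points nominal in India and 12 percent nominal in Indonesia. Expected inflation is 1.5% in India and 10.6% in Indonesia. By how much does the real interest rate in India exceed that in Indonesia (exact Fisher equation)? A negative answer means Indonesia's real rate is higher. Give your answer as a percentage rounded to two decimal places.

India: (1 + 0.0967)/(1 + 0.0150) − 1 = 8.0493%
Indonesia: (1 + 0.1200)/(1 + 0.1060) − 1 = 1.2658%
Differential = 8.0493% − 1.2658% = 6.7834% → 6.78%.

6.78%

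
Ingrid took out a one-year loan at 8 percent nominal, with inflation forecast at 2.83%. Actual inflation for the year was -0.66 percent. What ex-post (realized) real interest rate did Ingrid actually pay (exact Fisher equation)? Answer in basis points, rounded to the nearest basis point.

872 basis points

Ex-post: (1 + 0.0800)/(1 − 0.0066) − 1 = 8.7175%
So the realized real rate is 872 basis points.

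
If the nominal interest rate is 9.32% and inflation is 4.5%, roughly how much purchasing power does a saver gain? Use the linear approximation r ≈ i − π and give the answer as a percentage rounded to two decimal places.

r ≈ i − π = 9.32% − 4.5% = 4.82%.

4.82%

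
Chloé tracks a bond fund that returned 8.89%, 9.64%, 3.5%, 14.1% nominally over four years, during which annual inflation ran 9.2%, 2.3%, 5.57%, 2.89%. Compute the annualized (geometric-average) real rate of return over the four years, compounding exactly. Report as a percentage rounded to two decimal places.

Compound the nominal returns: 1.0889 × 1.0964 × 1.0350 × 1.1410 = 1.40988282.
Compound inflation: 1.0920 × 1.0230 × 1.0557 × 1.0289 = 1.21342227.
Deflate: 1.40988282 / 1.21342227 = 1.16190617.
Annualized real rate = 1.16190617^(1/4) − 1 = 3.8228% → 3.82%.

3.82%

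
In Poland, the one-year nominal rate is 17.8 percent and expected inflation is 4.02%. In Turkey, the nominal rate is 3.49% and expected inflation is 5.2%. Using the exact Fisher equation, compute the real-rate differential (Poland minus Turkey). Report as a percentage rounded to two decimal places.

14.87%

Poland: (1 + 0.1780)/(1 + 0.0402) − 1 = 13.2475%
Turkey: (1 + 0.0349)/(1 + 0.0520) − 1 = -1.6255%
Differential = 13.2475% − (-1.6255%) = 14.8729% → 14.87%.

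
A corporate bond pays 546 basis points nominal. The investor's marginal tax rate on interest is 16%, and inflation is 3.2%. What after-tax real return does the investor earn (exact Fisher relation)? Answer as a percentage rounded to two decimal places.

1.34%

After-tax nominal return = 5.46% × (1 − 0.16) = 4.5864%.
1 + r = 1.045864 / 1.03200 = 1.013434
After-tax real rate = 1.013434 − 1 → 1.34%.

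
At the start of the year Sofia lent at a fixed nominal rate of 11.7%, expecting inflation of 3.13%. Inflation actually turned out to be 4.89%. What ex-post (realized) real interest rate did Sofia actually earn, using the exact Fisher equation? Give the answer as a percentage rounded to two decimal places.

6.49%

Ex-post: (1 + 0.1170)/(1 + 0.0489) − 1 = 6.4925%
So the realized real rate is 6.49%.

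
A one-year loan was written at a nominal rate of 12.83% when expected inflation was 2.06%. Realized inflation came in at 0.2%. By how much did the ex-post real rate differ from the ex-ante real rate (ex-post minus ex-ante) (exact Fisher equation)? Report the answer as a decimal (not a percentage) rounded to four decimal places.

Ex-ante: (1 + 0.1283)/(1 + 0.0206) − 1 = 10.5526%
Ex-post: (1 + 0.1283)/(1 + 0.0020) − 1 = 12.6048%
Difference (ex-post − ex-ante) = 2.0522% → 0.0205.

0.0205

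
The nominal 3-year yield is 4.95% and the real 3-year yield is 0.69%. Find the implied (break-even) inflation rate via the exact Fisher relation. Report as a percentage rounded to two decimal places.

(1 + π) = (1 + i)/(1 + r) = 1.04950 / 1.00690 = 1.042308
Break-even inflation = 1.042308 − 1 → 4.23%.

4.23%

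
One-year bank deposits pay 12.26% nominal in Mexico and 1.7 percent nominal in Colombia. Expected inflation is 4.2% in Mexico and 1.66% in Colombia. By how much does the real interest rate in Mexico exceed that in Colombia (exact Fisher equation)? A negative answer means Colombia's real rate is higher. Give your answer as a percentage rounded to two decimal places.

Mexico: (1 + 0.1226)/(1 + 0.0420) − 1 = 7.7351%
Colombia: (1 + 0.0170)/(1 + 0.0166) − 1 = 0.0393%
Differential = 7.7351% − 0.0393% = 7.6958% → 7.70%.

7.70%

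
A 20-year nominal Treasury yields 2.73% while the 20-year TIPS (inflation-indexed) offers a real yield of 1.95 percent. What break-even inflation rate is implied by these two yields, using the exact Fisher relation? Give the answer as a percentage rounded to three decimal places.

0.765%

(1 + π) = (1 + i)/(1 + r) = 1.02730 / 1.01950 = 1.007651
Break-even inflation = 1.007651 − 1 → 0.765%.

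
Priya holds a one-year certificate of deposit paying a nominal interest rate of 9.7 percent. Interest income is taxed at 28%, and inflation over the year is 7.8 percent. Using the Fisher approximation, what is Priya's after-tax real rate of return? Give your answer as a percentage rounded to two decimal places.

After-tax nominal return = 9.7% × (1 − 0.28) = 6.9840%.
r ≈ 6.9840% − 7.8% → -0.82%.

-0.82%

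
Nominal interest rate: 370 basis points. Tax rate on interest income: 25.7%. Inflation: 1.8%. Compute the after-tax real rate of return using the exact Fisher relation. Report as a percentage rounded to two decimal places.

After-tax nominal return = 3.7% × (1 − 0.257) = 2.7491%.
1 + r = 1.027491 / 1.01800 = 1.009323
After-tax real rate = 1.009323 − 1 → 0.93%.

0.93%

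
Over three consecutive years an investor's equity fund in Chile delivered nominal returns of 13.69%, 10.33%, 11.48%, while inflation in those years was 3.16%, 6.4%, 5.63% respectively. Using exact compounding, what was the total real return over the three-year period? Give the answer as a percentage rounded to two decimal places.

Compound the nominal returns: 1.1369 × 1.1033 × 1.1148 = 1.398340.
Compound inflation: 1.0316 × 1.0640 × 1.0563 = 1.159419.
Deflate: 1.398340 / 1.159419 = 1.206070.
Total real return = 1.206070 − 1 → 20.61%.

20.61%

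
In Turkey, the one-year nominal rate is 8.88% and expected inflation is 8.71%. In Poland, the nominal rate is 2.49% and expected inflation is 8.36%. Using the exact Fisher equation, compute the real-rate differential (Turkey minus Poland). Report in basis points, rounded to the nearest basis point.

Turkey: (1 + 0.0888)/(1 + 0.0871) − 1 = 0.1564%
Poland: (1 + 0.0249)/(1 + 0.0836) − 1 = -5.4171%
Differential = 0.1564% − (-5.4171%) = 5.5735% → 557 basis points.

557 basis points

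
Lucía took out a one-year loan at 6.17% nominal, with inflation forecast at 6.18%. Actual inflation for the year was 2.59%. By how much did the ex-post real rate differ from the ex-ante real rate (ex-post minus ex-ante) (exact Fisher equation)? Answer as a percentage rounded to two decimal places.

Ex-ante: (1 + 0.0617)/(1 + 0.0618) − 1 = -0.0094%
Ex-post: (1 + 0.0617)/(1 + 0.0259) − 1 = 3.4896%
Difference (ex-post − ex-ante) = 3.4990% → 3.50%.

3.50%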